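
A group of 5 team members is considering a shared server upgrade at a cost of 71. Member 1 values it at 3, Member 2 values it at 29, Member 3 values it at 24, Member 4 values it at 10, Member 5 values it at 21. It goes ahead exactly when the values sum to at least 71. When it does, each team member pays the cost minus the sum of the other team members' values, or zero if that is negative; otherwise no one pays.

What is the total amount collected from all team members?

Total value 87 ≥ cost 71, so it is built.
Member 1: others sum to 84; max(0, 71 - 84) = 0.
Member 2: others sum to 58; max(0, 71 - 58) = 13.
Member 3: others sum to 63; max(0, 71 - 63) = 8.
Member 4: others sum to 77; max(0, 71 - 77) = 0.
Member 5: others sum to 66; max(0, 71 - 66) = 5.
Total collected = 0 + 13 + 8 + 0 + 5 = 26.

26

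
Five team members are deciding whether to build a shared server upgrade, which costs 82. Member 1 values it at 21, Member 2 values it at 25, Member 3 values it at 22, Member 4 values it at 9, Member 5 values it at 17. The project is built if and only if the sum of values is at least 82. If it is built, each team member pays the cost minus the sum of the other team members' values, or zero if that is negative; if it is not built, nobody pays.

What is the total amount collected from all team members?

Total value 94 ≥ cost 82, so it is built.
Member 1: others sum to 73; max(0, 82 - 73) = 9.
Member 2: others sum to 69; max(0, 82 - 69) = 13.
Member 3: others sum to 72; max(0, 82 - 72) = 10.
Member 4: others sum to 85; max(0, 82 - 85) = 0.
Member 5: others sum to 77; max(0, 82 - 77) = 5.
Total collected = 9 + 13 + 10 + 0 + 5 = 37.

37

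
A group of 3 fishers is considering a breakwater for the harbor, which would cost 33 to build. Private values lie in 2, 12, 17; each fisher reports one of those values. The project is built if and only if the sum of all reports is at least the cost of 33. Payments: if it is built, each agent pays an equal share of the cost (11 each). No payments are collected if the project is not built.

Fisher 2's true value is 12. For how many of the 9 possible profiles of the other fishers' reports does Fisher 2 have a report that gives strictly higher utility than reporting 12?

2

Others report (2, 17): truth gives 0; report 17 gives 1 > 0. Violating.
Others report (17, 2): truth gives 0; report 17 gives 1 > 0. Violating.
Others report (2, 2): truth gives 0; no alternative beats it.
Others report (2, 12): truth gives 0; no alternative beats it.
(Checking all 9 profiles: 2 have a profitable deviation, 7 do not.)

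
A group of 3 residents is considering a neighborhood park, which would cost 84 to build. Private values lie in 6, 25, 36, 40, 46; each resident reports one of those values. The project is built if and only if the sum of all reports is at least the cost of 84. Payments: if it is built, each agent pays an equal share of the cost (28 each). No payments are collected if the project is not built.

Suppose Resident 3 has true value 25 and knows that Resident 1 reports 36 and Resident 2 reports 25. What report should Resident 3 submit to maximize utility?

6

Report 6: project not built, utility 0.
Report 25: project built, pays 28, utility 25 - 28 = -3.
Report 36: project built, pays 28, utility 25 - 28 = -3.
Report 40: project built, pays 28, utility 25 - 28 = -3.
Report 46: project built, pays 28, utility 25 - 28 = -3.
The best choice is 6 with utility 0.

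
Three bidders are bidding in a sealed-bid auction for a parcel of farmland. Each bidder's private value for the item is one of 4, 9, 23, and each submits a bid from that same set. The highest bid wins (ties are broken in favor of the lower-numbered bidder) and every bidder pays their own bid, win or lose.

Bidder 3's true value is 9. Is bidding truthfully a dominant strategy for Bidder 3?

No

Consider the case where Bidder 1 bids 4 and Bidder 2 bids 9.
Truthful bid 9: loses but pays 9, utility -9.
Bid 4 instead: loses but pays 4, utility -4.
Since -4 > -9, bidding 4 is strictly better here, so truthful bidding is not dominant.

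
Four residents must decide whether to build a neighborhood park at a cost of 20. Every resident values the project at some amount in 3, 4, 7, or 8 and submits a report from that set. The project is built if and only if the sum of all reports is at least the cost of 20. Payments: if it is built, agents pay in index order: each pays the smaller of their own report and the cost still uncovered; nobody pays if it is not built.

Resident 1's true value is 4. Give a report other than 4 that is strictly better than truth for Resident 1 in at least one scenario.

3

Suppose Resident 2 reports 3, Resident 3 reports 7 and Resident 4 reports 7.
Report 4: project built, pays 4, utility 4 - 4 = 0.
Report 3: project built, pays 3, utility 4 - 3 = 1.
So reporting 3 beats truth here (1 > 0).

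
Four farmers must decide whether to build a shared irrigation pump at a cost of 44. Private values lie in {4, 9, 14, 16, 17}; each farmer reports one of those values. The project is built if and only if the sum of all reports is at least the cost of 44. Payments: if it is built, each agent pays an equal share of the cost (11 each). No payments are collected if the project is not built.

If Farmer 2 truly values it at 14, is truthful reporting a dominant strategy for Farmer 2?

Consider the case where Farmer 1 reports 4, Farmer 3 reports 9 and Farmer 4 reports 14.
Truthful report 14: project not built, utility 0.
Report 17 instead: project built, pays 11, utility 14 - 11 = 3.
Since 3 > 0, reporting 17 is strictly better here, so truthful reporting is not dominant.

No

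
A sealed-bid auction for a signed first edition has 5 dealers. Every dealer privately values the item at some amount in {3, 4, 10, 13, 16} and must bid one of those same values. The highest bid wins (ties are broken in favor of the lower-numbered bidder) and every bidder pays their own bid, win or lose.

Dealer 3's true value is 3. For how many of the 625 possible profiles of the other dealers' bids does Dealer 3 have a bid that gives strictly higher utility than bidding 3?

4

Others bid (3, 3, 3, 3): truth gives -3; bid 4 gives -1 > -3. Violating.
Others bid (3, 3, 3, 4): truth gives -3; bid 4 gives -1 > -3. Violating.
Others bid (3, 3, 4, 3): truth gives -3; bid 4 gives -1 > -3. Violating.
Others bid (3, 3, 4, 4): truth gives -3; bid 4 gives -1 > -3. Violating.
Others bid (3, 3, 3, 10): truth gives -3; no alternative beats it.
Others bid (3, 3, 3, 13): truth gives -3; no alternative beats it.
(Checking all 625 profiles: 4 have a profitable deviation, 621 do not.)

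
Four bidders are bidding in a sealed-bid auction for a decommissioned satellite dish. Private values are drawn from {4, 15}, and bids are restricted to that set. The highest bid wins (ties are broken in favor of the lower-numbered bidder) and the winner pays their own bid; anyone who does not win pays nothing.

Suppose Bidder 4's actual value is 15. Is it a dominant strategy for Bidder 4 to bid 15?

Yes

Check each profile of the others' bids and compare truth against every alternative bid.
Others bid (4, 4, 4): truth gives 0, best alternative gives 0.
Others bid (4, 4, 15): truth gives 0, best alternative gives 0.
Others bid (4, 15, 4): truth gives 0, best alternative gives 0.
Others bid (4, 15, 15): truth gives 0, best alternative gives 0.
Others bid (15, 4, 4): truth gives 0, best alternative gives 0.
Others bid (15, 4, 15): truth gives 0, best alternative gives 0.
(Remaining 2 profiles checked similarly; truth is weakly best in each.)
In every case the truthful bid is at least as good as any alternative, so it is a dominant strategy.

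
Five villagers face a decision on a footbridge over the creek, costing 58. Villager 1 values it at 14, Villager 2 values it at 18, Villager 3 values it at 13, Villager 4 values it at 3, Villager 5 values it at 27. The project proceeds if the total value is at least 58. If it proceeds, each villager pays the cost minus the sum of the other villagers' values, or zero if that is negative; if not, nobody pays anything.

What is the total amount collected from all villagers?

11

Total value 75 ≥ cost 58, so it is built.
Villager 1: others sum to 61; max(0, 58 - 61) = 0.
Villager 2: others sum to 57; max(0, 58 - 57) = 1.
Villager 3: others sum to 62; max(0, 58 - 62) = 0.
Villager 4: others sum to 72; max(0, 58 - 72) = 0.
Villager 5: others sum to 48; max(0, 58 - 48) = 10.
Total collected = 0 + 1 + 0 + 0 + 10 = 11.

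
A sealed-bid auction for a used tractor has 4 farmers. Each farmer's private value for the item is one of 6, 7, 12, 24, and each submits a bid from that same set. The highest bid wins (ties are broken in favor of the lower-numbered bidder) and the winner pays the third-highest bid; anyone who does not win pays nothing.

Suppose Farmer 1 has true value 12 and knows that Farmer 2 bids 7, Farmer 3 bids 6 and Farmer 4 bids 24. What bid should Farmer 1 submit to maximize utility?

Bid 6: loses, pays 0, utility 0.
Bid 7: loses, pays 0, utility 0.
Bid 12: loses, pays 0, utility 0.
Bid 24: wins, pays 7, utility 12 - 7 = 5.
The best choice is 24 with utility 5.

24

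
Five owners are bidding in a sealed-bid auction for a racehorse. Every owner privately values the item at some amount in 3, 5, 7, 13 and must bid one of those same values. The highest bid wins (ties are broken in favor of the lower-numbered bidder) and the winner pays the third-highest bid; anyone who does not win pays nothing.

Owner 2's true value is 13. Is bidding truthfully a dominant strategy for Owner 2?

Check each profile of the others' bids and compare truth against every alternative bid.
Others bid (3, 3, 3, 13): truth gives 10, best alternative gives 0.
Others bid (3, 3, 13, 3): truth gives 10, best alternative gives 0.
Others bid (3, 13, 3, 3): truth gives 10, best alternative gives 0.
Others bid (7, 3, 3, 3): truth gives 10, best alternative gives 0.
Others bid (3, 3, 5, 13): truth gives 8, best alternative gives 0.
Others bid (3, 3, 13, 5): truth gives 8, best alternative gives 0.
(Remaining 250 profiles checked similarly; truth is weakly best in each.)
In every case the truthful bid is at least as good as any alternative, so it is a dominant strategy.

Yes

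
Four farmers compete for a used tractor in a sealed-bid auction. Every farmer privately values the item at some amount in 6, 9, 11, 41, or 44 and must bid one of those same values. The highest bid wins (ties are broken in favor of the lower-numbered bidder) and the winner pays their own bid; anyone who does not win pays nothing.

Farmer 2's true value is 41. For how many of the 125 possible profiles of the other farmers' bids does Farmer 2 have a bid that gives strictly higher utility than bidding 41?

18

Others bid (6, 6, 6): truth gives 0; bid 9 gives 32 > 0. Violating.
Others bid (6, 6, 9): truth gives 0; bid 9 gives 32 > 0. Violating.
Others bid (6, 6, 11): truth gives 0; bid 11 gives 30 > 0. Violating.
Others bid (6, 9, 6): truth gives 0; bid 9 gives 32 > 0. Violating.
Others bid (6, 6, 41): truth gives 0; no alternative beats it.
Others bid (6, 6, 44): truth gives 0; no alternative beats it.
(Checking all 125 profiles: 18 have a profitable deviation, 107 do not.)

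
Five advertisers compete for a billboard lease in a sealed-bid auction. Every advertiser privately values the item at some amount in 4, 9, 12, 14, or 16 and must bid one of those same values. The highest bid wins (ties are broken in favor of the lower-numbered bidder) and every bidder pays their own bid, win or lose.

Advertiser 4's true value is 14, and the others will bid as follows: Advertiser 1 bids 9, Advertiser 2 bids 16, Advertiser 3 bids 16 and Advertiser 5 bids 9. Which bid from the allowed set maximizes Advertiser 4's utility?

Bid 4: loses but pays 4, utility -4.
Bid 9: loses but pays 9, utility -9.
Bid 12: loses but pays 12, utility -12.
Bid 14: loses but pays 14, utility -14.
Bid 16: loses but pays 16, utility -16.
The best choice is 4 with utility -4.

4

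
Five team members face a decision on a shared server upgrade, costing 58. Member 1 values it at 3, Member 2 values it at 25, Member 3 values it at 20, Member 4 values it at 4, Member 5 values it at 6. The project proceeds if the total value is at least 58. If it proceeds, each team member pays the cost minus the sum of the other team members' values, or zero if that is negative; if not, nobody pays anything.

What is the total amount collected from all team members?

58

Total value 58 ≥ cost 58, so it is built.
Member 1: others sum to 55; max(0, 58 - 55) = 3.
Member 2: others sum to 33; max(0, 58 - 33) = 25.
Member 3: others sum to 38; max(0, 58 - 38) = 20.
Member 4: others sum to 54; max(0, 58 - 54) = 4.
Member 5: others sum to 52; max(0, 58 - 52) = 6.
Total collected = 3 + 25 + 20 + 4 + 6 = 58.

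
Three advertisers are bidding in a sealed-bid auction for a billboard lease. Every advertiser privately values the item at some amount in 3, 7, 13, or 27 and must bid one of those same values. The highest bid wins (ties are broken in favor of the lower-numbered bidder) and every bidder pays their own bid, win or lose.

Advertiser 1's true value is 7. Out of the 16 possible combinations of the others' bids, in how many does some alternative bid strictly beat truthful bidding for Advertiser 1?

13

Others bid (3, 3): truth gives 0; bid 3 gives 4 > 0. Violating.
Others bid (3, 13): truth gives -7; bid 3 gives -3 > -7. Violating.
Others bid (3, 27): truth gives -7; bid 3 gives -3 > -7. Violating.
Others bid (7, 13): truth gives -7; bid 3 gives -3 > -7. Violating.
Others bid (3, 7): truth gives 0; no alternative beats it.
Others bid (7, 3): truth gives 0; no alternative beats it.
(Checking all 16 profiles: 13 have a profitable deviation, 3 do not.)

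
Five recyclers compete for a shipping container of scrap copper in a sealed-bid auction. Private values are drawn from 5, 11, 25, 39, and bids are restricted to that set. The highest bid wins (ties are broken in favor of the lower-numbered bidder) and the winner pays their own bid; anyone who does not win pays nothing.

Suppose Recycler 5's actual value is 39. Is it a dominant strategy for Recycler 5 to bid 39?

No

Consider the case where Recycler 1 bids 5, Recycler 2 bids 5, Recycler 3 bids 5 and Recycler 4 bids 5.
Truthful bid 39: wins, pays 39, utility 39 - 39 = 0.
Bid 11 instead: wins, pays 11, utility 39 - 11 = 28.
Since 28 > 0, bidding 11 is strictly better here, so truthful bidding is not dominant.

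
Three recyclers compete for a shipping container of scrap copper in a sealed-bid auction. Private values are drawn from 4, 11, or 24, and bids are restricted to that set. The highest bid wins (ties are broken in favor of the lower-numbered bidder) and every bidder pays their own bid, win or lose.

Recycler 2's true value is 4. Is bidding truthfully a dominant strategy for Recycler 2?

Check each profile of the others' bids and compare truth against every alternative bid.
Others bid (4, 24): truth gives -4, best alternative gives -11.
Others bid (11, 4): truth gives -4, best alternative gives -11.
Others bid (11, 11): truth gives -4, best alternative gives -11.
Others bid (11, 24): truth gives -4, best alternative gives -11.
Others bid (24, 4): truth gives -4, best alternative gives -11.
Others bid (24, 11): truth gives -4, best alternative gives -11.
(Remaining 3 profiles checked similarly; truth is weakly best in each.)
In every case the truthful bid is at least as good as any alternative, so it is a dominant strategy.

Yes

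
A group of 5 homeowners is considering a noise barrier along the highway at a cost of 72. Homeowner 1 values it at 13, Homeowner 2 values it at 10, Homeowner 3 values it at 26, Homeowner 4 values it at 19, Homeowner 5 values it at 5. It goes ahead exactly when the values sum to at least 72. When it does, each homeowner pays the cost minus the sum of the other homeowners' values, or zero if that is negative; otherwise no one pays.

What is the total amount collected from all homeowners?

Total value 73 ≥ cost 72, so it is built.
Homeowner 1: others sum to 60; max(0, 72 - 60) = 12.
Homeowner 2: others sum to 63; max(0, 72 - 63) = 9.
Homeowner 3: others sum to 47; max(0, 72 - 47) = 25.
Homeowner 4: others sum to 54; max(0, 72 - 54) = 18.
Homeowner 5: others sum to 68; max(0, 72 - 68) = 4.
Total collected = 12 + 9 + 25 + 18 + 4 = 68.

68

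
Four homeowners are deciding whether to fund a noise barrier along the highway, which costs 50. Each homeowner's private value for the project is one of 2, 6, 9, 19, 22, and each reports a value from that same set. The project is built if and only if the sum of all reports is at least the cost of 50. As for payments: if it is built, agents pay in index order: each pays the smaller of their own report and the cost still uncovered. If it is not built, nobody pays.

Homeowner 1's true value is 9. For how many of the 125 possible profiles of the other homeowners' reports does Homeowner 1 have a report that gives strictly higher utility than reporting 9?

35

Others report (2, 22, 22): truth gives 0; report 6 gives 3 > 0. Violating.
Others report (6, 19, 19): truth gives 0; report 6 gives 3 > 0. Violating.
Others report (6, 19, 22): truth gives 0; report 6 gives 3 > 0. Violating.
Others report (6, 22, 19): truth gives 0; report 6 gives 3 > 0. Violating.
Others report (2, 2, 2): truth gives 0; no alternative beats it.
Others report (2, 2, 6): truth gives 0; no alternative beats it.
(Checking all 125 profiles: 35 have a profitable deviation, 90 do not.)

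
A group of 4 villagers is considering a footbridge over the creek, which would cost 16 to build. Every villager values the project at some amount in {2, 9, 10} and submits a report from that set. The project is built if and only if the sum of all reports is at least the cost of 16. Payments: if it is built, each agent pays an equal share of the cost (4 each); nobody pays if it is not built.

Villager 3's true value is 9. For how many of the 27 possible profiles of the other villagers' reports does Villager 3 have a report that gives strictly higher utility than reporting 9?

Others report (2, 2, 2): truth gives 0; report 10 gives 5 > 0. Violating.
Others report (2, 2, 9): truth gives 5; no alternative beats it.
Others report (2, 2, 10): truth gives 5; no alternative beats it.
(Checking all 27 profiles: 1 has a profitable deviation, 26 do not.)

1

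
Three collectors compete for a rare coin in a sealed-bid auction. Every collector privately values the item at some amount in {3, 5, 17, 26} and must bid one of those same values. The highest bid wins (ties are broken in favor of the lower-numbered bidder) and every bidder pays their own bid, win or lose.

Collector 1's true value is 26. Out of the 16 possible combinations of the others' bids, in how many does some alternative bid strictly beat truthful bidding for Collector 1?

9

Others bid (3, 3): truth gives 0; bid 3 gives 23 > 0. Violating.
Others bid (3, 5): truth gives 0; bid 5 gives 21 > 0. Violating.
Others bid (3, 17): truth gives 0; bid 17 gives 9 > 0. Violating.
Others bid (5, 3): truth gives 0; bid 5 gives 21 > 0. Violating.
Others bid (3, 26): truth gives 0; no alternative beats it.
Others bid (5, 26): truth gives 0; no alternative beats it.
(Checking all 16 profiles: 9 have a profitable deviation, 7 do not.)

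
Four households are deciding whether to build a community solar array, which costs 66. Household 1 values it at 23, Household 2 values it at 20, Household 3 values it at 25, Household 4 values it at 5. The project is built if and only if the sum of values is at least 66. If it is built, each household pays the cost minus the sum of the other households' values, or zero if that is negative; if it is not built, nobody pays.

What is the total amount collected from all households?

Total value 73 ≥ cost 66, so it is built.
Household 1: others sum to 50; max(0, 66 - 50) = 16.
Household 2: others sum to 53; max(0, 66 - 53) = 13.
Household 3: others sum to 48; max(0, 66 - 48) = 18.
Household 4: others sum to 68; max(0, 66 - 68) = 0.
Total collected = 16 + 13 + 18 + 0 = 47.

47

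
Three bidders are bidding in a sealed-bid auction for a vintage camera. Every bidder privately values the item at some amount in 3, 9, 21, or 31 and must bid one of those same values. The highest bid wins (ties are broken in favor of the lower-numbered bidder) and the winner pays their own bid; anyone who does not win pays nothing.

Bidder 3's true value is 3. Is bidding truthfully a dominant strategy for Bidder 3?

Yes

Check each profile of the others' bids and compare truth against every alternative bid.
Others bid (3, 3): truth gives 0, best alternative gives -6.
Others bid (3, 9): truth gives 0, best alternative gives 0.
Others bid (3, 21): truth gives 0, best alternative gives 0.
Others bid (3, 31): truth gives 0, best alternative gives 0.
Others bid (9, 3): truth gives 0, best alternative gives 0.
Others bid (9, 9): truth gives 0, best alternative gives 0.
(Remaining 10 profiles checked similarly; truth is weakly best in each.)
In every case the truthful bid is at least as good as any alternative, so it is a dominant strategy.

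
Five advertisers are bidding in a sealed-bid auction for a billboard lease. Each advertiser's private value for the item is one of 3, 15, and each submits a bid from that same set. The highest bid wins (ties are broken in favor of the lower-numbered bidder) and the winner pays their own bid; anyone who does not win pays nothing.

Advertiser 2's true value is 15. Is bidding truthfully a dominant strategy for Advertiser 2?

Yes

Check each profile of the others' bids and compare truth against every alternative bid.
Others bid (3, 3, 3, 3): truth gives 0, best alternative gives 0.
Others bid (3, 3, 3, 15): truth gives 0, best alternative gives 0.
Others bid (3, 3, 15, 3): truth gives 0, best alternative gives 0.
Others bid (3, 3, 15, 15): truth gives 0, best alternative gives 0.
Others bid (3, 15, 3, 3): truth gives 0, best alternative gives 0.
Others bid (3, 15, 3, 15): truth gives 0, best alternative gives 0.
(Remaining 10 profiles checked similarly; truth is weakly best in each.)
In every case the truthful bid is at least as good as any alternative, so it is a dominant strategy.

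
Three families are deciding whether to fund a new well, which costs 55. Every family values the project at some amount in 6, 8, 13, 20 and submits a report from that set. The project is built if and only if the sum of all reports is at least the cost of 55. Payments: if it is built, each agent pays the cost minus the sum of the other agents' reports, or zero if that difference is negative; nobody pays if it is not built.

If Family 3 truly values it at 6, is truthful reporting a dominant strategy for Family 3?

Check each profile of the others' reports and compare truth against every alternative report.
Others report (6, 6): truth gives 0, best alternative gives 0.
Others report (6, 8): truth gives 0, best alternative gives 0.
Others report (6, 13): truth gives 0, best alternative gives 0.
Others report (6, 20): truth gives 0, best alternative gives 0.
Others report (8, 6): truth gives 0, best alternative gives 0.
Others report (8, 8): truth gives 0, best alternative gives 0.
(Remaining 10 profiles checked similarly; truth is weakly best in each.)
In every case the truthful report is at least as good as any alternative, so it is a dominant strategy.

Yes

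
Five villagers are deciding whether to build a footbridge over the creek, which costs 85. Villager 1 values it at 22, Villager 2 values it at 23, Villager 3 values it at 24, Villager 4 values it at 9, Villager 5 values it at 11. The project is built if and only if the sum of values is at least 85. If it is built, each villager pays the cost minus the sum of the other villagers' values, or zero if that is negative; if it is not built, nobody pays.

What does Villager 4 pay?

Total value 89 ≥ cost 85, so the project is built.
The other villagers' values sum to 80.
Cost minus that sum is 85 - 80 = 5.

5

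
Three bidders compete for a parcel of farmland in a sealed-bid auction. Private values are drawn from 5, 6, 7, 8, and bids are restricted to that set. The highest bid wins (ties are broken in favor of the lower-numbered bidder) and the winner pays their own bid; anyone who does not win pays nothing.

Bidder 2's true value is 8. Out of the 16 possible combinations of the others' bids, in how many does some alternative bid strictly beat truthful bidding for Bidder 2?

6

Others bid (5, 5): truth gives 0; bid 6 gives 2 > 0. Violating.
Others bid (5, 6): truth gives 0; bid 6 gives 2 > 0. Violating.
Others bid (5, 7): truth gives 0; bid 7 gives 1 > 0. Violating.
Others bid (6, 5): truth gives 0; bid 7 gives 1 > 0. Violating.
Others bid (5, 8): truth gives 0; no alternative beats it.
Others bid (6, 8): truth gives 0; no alternative beats it.
(Checking all 16 profiles: 6 have a profitable deviation, 10 do not.)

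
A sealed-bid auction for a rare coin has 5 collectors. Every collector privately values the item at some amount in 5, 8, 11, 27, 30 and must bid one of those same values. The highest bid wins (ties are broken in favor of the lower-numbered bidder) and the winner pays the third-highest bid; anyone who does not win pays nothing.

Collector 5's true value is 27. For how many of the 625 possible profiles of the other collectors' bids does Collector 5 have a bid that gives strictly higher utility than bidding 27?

108

Others bid (5, 5, 5, 27): truth gives 0; bid 30 gives 22 > 0. Violating.
Others bid (5, 5, 8, 27): truth gives 0; bid 30 gives 19 > 0. Violating.
Others bid (5, 5, 11, 27): truth gives 0; bid 30 gives 16 > 0. Violating.
Others bid (5, 5, 27, 5): truth gives 0; bid 30 gives 22 > 0. Violating.
Others bid (5, 5, 5, 5): truth gives 22; no alternative beats it.
Others bid (5, 5, 5, 8): truth gives 22; no alternative beats it.
(Checking all 625 profiles: 108 have a profitable deviation, 517 do not.)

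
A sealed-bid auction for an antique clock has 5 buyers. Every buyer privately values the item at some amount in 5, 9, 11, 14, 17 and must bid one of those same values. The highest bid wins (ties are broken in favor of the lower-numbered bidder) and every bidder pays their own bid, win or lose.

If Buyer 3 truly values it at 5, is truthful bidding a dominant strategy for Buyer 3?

Consider the case where Buyer 1 bids 5, Buyer 2 bids 5, Buyer 4 bids 5 and Buyer 5 bids 5.
Truthful bid 5: loses but pays 5, utility -5.
Bid 9 instead: wins, pays 9, utility 5 - 9 = -4.
Since -4 > -5, bidding 9 is strictly better here, so truthful bidding is not dominant.

No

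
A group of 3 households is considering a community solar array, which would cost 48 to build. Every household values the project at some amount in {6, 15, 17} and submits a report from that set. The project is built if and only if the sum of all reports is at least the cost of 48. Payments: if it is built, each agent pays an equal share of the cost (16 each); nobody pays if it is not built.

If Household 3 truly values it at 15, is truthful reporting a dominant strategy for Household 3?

No

Consider the case where Household 1 reports 17 and Household 2 reports 17.
Truthful report 15: project built, pays 16, utility 15 - 16 = -1.
Report 6 instead: project not built, utility 0.
Since 0 > -1, reporting 6 is strictly better here, so truthful reporting is not dominant.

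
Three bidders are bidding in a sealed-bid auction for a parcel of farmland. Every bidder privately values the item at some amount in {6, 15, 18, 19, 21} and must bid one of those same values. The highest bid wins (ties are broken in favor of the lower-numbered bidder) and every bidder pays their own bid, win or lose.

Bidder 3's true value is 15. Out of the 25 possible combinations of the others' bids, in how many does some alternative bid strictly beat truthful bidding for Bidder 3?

Others bid (6, 15): truth gives -15; bid 18 gives -3 > -15. Violating.
Others bid (6, 18): truth gives -15; bid 19 gives -4 > -15. Violating.
Others bid (6, 19): truth gives -15; bid 6 gives -6 > -15. Violating.
Others bid (6, 21): truth gives -15; bid 6 gives -6 > -15. Violating.
Others bid (6, 6): truth gives 0; no alternative beats it.
(Checking all 25 profiles: 24 have a profitable deviation, 1 does not.)

24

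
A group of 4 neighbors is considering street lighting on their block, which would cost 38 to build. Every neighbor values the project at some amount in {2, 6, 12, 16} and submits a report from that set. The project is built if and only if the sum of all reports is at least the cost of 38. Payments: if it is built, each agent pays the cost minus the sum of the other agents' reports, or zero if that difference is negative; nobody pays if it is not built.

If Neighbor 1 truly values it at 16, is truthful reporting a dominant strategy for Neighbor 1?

Yes

Check each profile of the others' reports and compare truth against every alternative report.
Others report (2, 6, 16): truth gives 2, best alternative gives 0.
Others report (2, 16, 6): truth gives 2, best alternative gives 0.
Others report (6, 2, 16): truth gives 2, best alternative gives 0.
Others report (6, 6, 12): truth gives 2, best alternative gives 0.
Others report (6, 12, 6): truth gives 2, best alternative gives 0.
Others report (6, 16, 2): truth gives 2, best alternative gives 0.
(Remaining 58 profiles checked similarly; truth is weakly best in each.)
In every case the truthful report is at least as good as any alternative, so it is a dominant strategy.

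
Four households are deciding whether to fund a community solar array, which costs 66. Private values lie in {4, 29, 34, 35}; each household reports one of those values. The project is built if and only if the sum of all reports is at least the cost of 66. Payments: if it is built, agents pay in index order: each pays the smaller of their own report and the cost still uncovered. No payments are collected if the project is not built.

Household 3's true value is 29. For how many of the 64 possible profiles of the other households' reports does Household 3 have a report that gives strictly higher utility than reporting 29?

22

Others report (4, 29, 29): truth gives 0; report 4 gives 25 > 0. Violating.
Others report (4, 29, 34): truth gives 0; report 4 gives 25 > 0. Violating.
Others report (4, 29, 35): truth gives 0; report 4 gives 25 > 0. Violating.
Others report (4, 34, 29): truth gives 1; report 4 gives 25 > 1. Violating.
Others report (4, 4, 4): truth gives 0; no alternative beats it.
Others report (4, 4, 29): truth gives 0; no alternative beats it.
(Checking all 64 profiles: 22 have a profitable deviation, 42 do not.)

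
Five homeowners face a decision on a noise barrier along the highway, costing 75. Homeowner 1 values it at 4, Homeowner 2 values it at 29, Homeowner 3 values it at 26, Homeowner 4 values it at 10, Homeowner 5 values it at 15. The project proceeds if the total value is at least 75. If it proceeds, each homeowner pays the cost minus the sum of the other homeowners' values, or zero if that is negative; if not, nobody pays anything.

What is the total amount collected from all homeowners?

Total value 84 ≥ cost 75, so it is built.
Homeowner 1: others sum to 80; max(0, 75 - 80) = 0.
Homeowner 2: others sum to 55; max(0, 75 - 55) = 20.
Homeowner 3: others sum to 58; max(0, 75 - 58) = 17.
Homeowner 4: others sum to 74; max(0, 75 - 74) = 1.
Homeowner 5: others sum to 69; max(0, 75 - 69) = 6.
Total collected = 0 + 20 + 17 + 1 + 6 = 44.

44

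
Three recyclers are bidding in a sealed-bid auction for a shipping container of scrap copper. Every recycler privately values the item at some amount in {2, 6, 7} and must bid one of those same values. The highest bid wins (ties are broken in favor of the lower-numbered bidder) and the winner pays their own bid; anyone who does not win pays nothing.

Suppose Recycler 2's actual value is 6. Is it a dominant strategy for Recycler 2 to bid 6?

Yes

Check each profile of the others' bids and compare truth against every alternative bid.
Others bid (2, 2): truth gives 0, best alternative gives 0.
Others bid (2, 6): truth gives 0, best alternative gives 0.
Others bid (2, 7): truth gives 0, best alternative gives 0.
Others bid (6, 2): truth gives 0, best alternative gives 0.
Others bid (6, 6): truth gives 0, best alternative gives 0.
Others bid (6, 7): truth gives 0, best alternative gives 0.
(Remaining 3 profiles checked similarly; truth is weakly best in each.)
In every case the truthful bid is at least as good as any alternative, so it is a dominant strategy.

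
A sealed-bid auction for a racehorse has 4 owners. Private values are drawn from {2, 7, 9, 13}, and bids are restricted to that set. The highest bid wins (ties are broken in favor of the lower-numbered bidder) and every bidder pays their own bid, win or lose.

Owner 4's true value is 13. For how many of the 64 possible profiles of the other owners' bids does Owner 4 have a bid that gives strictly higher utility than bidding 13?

45

Others bid (2, 2, 2): truth gives 0; bid 7 gives 6 > 0. Violating.
Others bid (2, 2, 7): truth gives 0; bid 9 gives 4 > 0. Violating.
Others bid (2, 2, 13): truth gives -13; bid 2 gives -2 > -13. Violating.
Others bid (2, 7, 2): truth gives 0; bid 9 gives 4 > 0. Violating.
Others bid (2, 2, 9): truth gives 0; no alternative beats it.
Others bid (2, 7, 9): truth gives 0; no alternative beats it.
(Checking all 64 profiles: 45 have a profitable deviation, 19 do not.)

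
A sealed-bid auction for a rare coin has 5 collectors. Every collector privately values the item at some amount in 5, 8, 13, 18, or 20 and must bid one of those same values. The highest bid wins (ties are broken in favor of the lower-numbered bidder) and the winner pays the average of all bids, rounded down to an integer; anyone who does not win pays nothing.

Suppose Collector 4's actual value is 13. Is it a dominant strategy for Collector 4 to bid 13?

Consider the case where Collector 1 bids 5, Collector 2 bids 5, Collector 3 bids 5 and Collector 5 bids 5.
Truthful bid 13: wins, pays 6, utility 13 - 6 = 7.
Bid 8 instead: wins, pays 5, utility 13 - 5 = 8.
Since 8 > 7, bidding 8 is strictly better here, so truthful bidding is not dominant.

No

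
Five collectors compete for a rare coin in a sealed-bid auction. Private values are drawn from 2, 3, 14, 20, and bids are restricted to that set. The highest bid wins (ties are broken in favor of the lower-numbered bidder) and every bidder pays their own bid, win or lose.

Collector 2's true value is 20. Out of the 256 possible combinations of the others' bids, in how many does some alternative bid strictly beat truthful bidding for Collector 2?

118

Others bid (2, 2, 2, 2): truth gives 0; bid 3 gives 17 > 0. Violating.
Others bid (2, 2, 2, 3): truth gives 0; bid 3 gives 17 > 0. Violating.
Others bid (2, 2, 2, 14): truth gives 0; bid 14 gives 6 > 0. Violating.
Others bid (2, 2, 3, 2): truth gives 0; bid 3 gives 17 > 0. Violating.
Others bid (2, 2, 2, 20): truth gives 0; no alternative beats it.
Others bid (2, 2, 3, 20): truth gives 0; no alternative beats it.
(Checking all 256 profiles: 118 have a profitable deviation, 138 do not.)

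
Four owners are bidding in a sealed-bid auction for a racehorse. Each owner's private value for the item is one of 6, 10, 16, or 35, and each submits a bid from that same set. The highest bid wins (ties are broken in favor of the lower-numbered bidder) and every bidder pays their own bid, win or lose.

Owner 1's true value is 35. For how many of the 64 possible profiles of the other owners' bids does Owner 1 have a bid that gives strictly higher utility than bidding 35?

Others bid (6, 6, 6): truth gives 0; bid 6 gives 29 > 0. Violating.
Others bid (6, 6, 10): truth gives 0; bid 10 gives 25 > 0. Violating.
Others bid (6, 6, 16): truth gives 0; bid 16 gives 19 > 0. Violating.
Others bid (6, 10, 6): truth gives 0; bid 10 gives 25 > 0. Violating.
Others bid (6, 6, 35): truth gives 0; no alternative beats it.
Others bid (6, 10, 35): truth gives 0; no alternative beats it.
(Checking all 64 profiles: 27 have a profitable deviation, 37 do not.)

27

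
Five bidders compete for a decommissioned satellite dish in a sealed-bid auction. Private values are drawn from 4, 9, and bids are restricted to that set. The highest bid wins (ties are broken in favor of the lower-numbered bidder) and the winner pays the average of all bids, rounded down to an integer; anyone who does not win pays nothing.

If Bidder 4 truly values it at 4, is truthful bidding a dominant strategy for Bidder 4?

Check each profile of the others' bids and compare truth against every alternative bid.
Others bid (4, 4, 4, 9): truth gives 0, best alternative gives -2.
Others bid (4, 4, 4, 4): truth gives 0, best alternative gives -1.
Others bid (4, 4, 9, 4): truth gives 0, best alternative gives 0.
Others bid (4, 4, 9, 9): truth gives 0, best alternative gives 0.
Others bid (4, 9, 4, 4): truth gives 0, best alternative gives 0.
Others bid (4, 9, 4, 9): truth gives 0, best alternative gives 0.
(Remaining 10 profiles checked similarly; truth is weakly best in each.)
In every case the truthful bid is at least as good as any alternative, so it is a dominant strategy.

Yes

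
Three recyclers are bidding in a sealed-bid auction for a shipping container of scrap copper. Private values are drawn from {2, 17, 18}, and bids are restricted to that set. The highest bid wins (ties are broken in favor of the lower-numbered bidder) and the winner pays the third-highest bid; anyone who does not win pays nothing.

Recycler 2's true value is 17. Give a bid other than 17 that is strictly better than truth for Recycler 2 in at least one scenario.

18

Suppose Recycler 1 bids 2 and Recycler 3 bids 18.
Bid 17: loses, pays 0, utility 0.
Bid 18: wins, pays 2, utility 17 - 2 = 15.
So bidding 18 beats truth here (15 > 0).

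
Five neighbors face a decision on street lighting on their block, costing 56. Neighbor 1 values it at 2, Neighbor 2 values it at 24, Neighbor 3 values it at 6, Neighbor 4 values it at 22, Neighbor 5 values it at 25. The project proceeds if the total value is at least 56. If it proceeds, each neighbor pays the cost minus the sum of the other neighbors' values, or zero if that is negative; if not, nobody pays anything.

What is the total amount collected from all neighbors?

Total value 79 ≥ cost 56, so it is built.
Neighbor 1: others sum to 77; max(0, 56 - 77) = 0.
Neighbor 2: others sum to 55; max(0, 56 - 55) = 1.
Neighbor 3: others sum to 73; max(0, 56 - 73) = 0.
Neighbor 4: others sum to 57; max(0, 56 - 57) = 0.
Neighbor 5: others sum to 54; max(0, 56 - 54) = 2.
Total collected = 0 + 1 + 0 + 0 + 2 = 3.

3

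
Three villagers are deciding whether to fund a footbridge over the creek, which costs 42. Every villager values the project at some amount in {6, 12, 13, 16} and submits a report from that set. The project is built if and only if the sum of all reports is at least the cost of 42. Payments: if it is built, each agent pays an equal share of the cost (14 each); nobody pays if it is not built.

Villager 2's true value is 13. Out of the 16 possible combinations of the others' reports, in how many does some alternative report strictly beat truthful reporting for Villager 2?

Others report (13, 16): truth gives -1; report 6 gives 0 > -1. Violating.
Others report (16, 13): truth gives -1; report 6 gives 0 > -1. Violating.
Others report (16, 16): truth gives -1; report 6 gives 0 > -1. Violating.
Others report (6, 6): truth gives 0; no alternative beats it.
Others report (6, 12): truth gives 0; no alternative beats it.
(Checking all 16 profiles: 3 have a profitable deviation, 13 do not.)

3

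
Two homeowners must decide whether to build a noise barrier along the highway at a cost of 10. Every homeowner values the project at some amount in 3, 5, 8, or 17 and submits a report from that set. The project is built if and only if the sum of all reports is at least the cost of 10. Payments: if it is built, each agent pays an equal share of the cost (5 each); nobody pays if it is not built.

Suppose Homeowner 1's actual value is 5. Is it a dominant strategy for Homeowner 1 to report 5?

Yes

Check each profile of the others' reports and compare truth against every alternative report.
Others report (3): truth gives 0, best alternative gives 0.
Others report (5): truth gives 0, best alternative gives 0.
Others report (8): truth gives 0, best alternative gives 0.
Others report (17): truth gives 0, best alternative gives 0.
In every case the truthful report is at least as good as any alternative, so it is a dominant strategy.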